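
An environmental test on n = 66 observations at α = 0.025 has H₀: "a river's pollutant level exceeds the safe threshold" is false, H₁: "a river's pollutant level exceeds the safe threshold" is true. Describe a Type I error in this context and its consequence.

Type I error: rejecting H₀ when it is true — concluding that a river's pollutant level exceeds the safe threshold when in fact it is not. Consequence: shutting down a compliant factory unnecessarily.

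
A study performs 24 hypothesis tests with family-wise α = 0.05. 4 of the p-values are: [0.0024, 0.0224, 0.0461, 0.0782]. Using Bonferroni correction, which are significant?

Bonferroni α = 0.05/24 = 0.00208. None of the given p-values are significant.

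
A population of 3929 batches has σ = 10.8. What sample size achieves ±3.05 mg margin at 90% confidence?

Without FPC: n₀ = (1.645×10.8/3.05)² = 33.93. With FPC: n = n₀N/(n₀+N-1) = 33.6 → n = 34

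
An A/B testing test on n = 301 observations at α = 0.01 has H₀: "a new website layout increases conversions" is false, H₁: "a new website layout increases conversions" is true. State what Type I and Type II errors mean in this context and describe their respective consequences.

Type I (false positive): concluding that a new website layout increases conversions when it is not — rolling out a layout that doesn't actually help — wasted engineering effort. Type II (false negative): failing to conclude that a new website layout increases conversions when it is — discarding a layout that would have improved conversions — lost revenue. Which is costlier depends on domain priorities and is a judgement call rather than a statistical fact.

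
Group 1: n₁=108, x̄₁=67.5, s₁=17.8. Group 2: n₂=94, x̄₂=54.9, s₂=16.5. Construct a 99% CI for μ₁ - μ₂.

Difference = 12.6. SE = √(17.8²/108 + 16.5²/94) = 2.415. CI = (6.38, 18.82)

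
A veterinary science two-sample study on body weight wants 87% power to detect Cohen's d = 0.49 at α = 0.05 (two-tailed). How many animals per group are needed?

z_{α/2} = 1.96, z_β = Φ⁻¹(0.87) = 1.126. For small effect (d = 0.49): n per group = 2(z_{α/2} + z_β)²/d² = 2(1.96 + 1.126)²/0.49² = 79.3 → 80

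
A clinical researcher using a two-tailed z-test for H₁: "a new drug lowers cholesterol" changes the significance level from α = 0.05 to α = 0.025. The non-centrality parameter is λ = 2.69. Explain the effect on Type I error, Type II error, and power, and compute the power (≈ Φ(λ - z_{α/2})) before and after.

Decreasing α from 0.05 to 0.025:
• Type I error rate decreases (α is the Type I rate by definition).
• Critical value moves from z_{α/2} = 1.96 to 2.241, so power = Φ(λ - z_{α/2}) goes from Φ(2.69 - 1.96) = 0.767 to Φ(2.69 - 2.241) = 0.673.
• Type II error rate β = 1 - power therefore increases (0.233 → 0.327).
Appropriate when false positives are costly — here, approving an ineffective drug — patients take a useless medication and may skip effective alternatives.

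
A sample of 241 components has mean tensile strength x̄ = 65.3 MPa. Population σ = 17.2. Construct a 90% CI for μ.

CI = x̄ ± z*(σ/√n) = 65.3 ± 1.645(17.2/√241) = 65.3 ± 1.82 = (63.48, 67.12)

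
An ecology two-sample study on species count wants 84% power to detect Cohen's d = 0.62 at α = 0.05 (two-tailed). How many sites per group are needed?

z_{α/2} = 1.96, z_β = Φ⁻¹(0.84) = 0.994. For medium effect (d = 0.62): n per group = 2(z_{α/2} + z_β)²/d² = 2(1.96 + 0.994)²/0.62² = 45.4 → 46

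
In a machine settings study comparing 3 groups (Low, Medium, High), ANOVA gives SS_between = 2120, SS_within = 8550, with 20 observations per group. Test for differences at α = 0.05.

df_between = 2, df_within = 57. F = MS_between/MS_within = 1060.0/150.0 = 7.067. F_crit ≈ 3.159. Reject H₀. At least one mean differs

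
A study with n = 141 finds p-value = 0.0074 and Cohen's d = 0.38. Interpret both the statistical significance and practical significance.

Statistically significant (p = 0.0074 < 0.05). Cohen's d = 0.38 indicates a small effect size. Both statistical and practical significance should be considered.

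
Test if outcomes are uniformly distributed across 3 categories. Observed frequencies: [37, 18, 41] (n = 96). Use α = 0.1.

Expected = 32 each. χ² = Σ(O-E)²/E = 9.438. df = 2, critical value = 4.605. Reject H₀.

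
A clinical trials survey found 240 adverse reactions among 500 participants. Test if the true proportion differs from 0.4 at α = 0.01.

p̂ = 0.48, p₀ = 0.4. z = (p̂ - p₀)/√(p₀(1-p₀)/n) = 3.651. Critical: ±2.576. Reject H₀.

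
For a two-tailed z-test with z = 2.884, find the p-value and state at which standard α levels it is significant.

p = 2·P(Z > |2.884|) = 2·(1 - Φ(2.884)) ≈ 0.0039. Significant at α = 0.1; Significant at α = 0.05; Significant at α = 0.01.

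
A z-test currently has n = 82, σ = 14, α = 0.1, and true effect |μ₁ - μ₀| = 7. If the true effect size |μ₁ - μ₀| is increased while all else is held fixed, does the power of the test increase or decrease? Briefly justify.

Power increases: a larger true effect increases the non-centrality λ = |μ₁ - μ₀|/(σ/√n).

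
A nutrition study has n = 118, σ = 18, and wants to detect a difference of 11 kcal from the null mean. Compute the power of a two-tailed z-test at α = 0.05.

SE = σ/√n = 18/√118 = 1.657. Non-centrality λ = d/SE = 11/1.657 = 6.638. Power ≈ Φ(λ - z_{α/2}) = Φ(6.638 - 1.96) = Φ(4.678) = 1.0.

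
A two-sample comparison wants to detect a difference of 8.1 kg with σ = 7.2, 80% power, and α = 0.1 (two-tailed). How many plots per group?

n per group = 2(z_α/2 + z_β)²σ²/d² = 2×(1.645 + 0.84)²×7.2²/8.1² = 9.8 → n = 10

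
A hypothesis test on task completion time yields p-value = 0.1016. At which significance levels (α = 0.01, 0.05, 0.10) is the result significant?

p = 0.1016. Not significant at any of the given levels.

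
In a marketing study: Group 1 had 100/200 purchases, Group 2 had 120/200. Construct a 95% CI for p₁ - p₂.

p̂₁ = 0.5, p̂₂ = 0.6. Difference = -0.1. CI = (-0.197, -0.003)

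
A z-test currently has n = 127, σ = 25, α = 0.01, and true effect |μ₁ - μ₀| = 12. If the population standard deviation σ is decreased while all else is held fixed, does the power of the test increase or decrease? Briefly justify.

Power increases: a smaller σ shrinks the standard error σ/√n, moving the sampling distribution under H₁ further from the critical value.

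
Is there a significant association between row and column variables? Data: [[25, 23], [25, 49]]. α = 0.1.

χ² = 4.031. df = 1, critical = 2.706. Reject H₀. Variables are dependent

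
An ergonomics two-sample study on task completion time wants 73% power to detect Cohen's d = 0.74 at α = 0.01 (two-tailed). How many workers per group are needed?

z_{α/2} = 2.576, z_β = Φ⁻¹(0.73) = 0.613. For medium effect (d = 0.74): n per group = 2(z_{α/2} + z_β)²/d² = 2(2.576 + 0.613)²/0.74² = 37.1 → 38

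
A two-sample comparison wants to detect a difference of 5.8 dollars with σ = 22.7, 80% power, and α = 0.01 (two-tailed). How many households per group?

n per group = 2(z_α/2 + z_β)²σ²/d² = 2×(2.576 + 0.84)²×22.7²/5.8² = 357.5 → n = 358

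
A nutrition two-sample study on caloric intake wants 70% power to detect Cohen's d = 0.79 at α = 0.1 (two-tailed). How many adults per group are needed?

z_{α/2} = 1.645, z_β = Φ⁻¹(0.7) = 0.524. For medium effect (d = 0.79): n per group = 2(z_{α/2} + z_β)²/d² = 2(1.645 + 0.524)²/0.79² = 15.1 → 16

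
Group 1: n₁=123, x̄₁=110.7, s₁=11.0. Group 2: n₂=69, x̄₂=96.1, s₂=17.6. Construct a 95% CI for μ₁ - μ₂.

Difference = 14.6. SE = √(11.0²/123 + 17.6²/69) = 2.339. CI = (10.01, 19.19)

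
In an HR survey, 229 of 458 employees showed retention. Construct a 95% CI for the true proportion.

p̂ = 0.5. CI = p̂ ± z*√(p̂(1-p̂)/n) = (0.454, 0.546)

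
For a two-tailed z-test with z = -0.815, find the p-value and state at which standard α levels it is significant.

p = 2·P(Z > |-0.815|) = 2·(1 - Φ(0.815)) ≈ 0.4151. Not significant at any standard level.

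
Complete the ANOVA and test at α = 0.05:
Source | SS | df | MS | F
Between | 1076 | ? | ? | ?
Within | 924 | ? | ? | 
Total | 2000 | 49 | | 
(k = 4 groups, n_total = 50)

df_between = 3, df_within = 46. MS_between = 358.67, MS_within = 20.09. F = 17.856, F_crit ≈ 2.807. Reject H₀.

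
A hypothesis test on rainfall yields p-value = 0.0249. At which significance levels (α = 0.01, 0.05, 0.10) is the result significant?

p = 0.0249. Significant at: α = 0.05, 0.1.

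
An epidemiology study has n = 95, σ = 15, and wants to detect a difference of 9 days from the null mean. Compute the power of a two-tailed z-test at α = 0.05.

SE = σ/√n = 15/√95 = 1.539. Non-centrality λ = d/SE = 9/1.539 = 5.848. Power ≈ Φ(λ - z_{α/2}) = Φ(5.848 - 1.96) = Φ(3.888) = 1.0.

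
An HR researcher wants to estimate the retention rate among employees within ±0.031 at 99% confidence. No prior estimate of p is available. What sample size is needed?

Conservative approach: use p = 0.5 (maximizes p(1-p) = 0.25). n = z²(0.25)/E² = 2.576²×0.25/0.031² = 1726.3 → n = 1727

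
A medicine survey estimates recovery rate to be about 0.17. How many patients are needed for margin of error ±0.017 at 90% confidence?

n = z²p(1-p)/E² = 1.645²×0.17×0.83/0.017² = 1321.2 → n = 1322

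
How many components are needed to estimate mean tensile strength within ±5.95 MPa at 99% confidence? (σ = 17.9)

n = (z*σ/E)² = (2.576×17.9/5.95)² = 60.1 → n = 61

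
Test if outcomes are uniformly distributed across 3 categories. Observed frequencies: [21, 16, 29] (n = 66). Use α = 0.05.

Expected = 22 each. χ² = Σ(O-E)²/E = 3.909. df = 2, critical value = 5.991. Fail to reject H₀.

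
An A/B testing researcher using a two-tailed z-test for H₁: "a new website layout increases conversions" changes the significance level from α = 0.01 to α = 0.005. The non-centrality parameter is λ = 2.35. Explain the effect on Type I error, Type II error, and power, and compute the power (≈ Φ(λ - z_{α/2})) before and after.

Decreasing α from 0.01 to 0.005:
• Type I error rate decreases (α is the Type I rate by definition).
• Critical value moves from z_{α/2} = 2.576 to 2.807, so power = Φ(λ - z_{α/2}) goes from Φ(2.35 - 2.576) = 0.411 to Φ(2.35 - 2.807) = 0.324.
• Type II error rate β = 1 - power therefore increases (0.589 → 0.676).
Appropriate when false positives are costly — here, rolling out a layout that doesn't actually help — wasted engineering effort.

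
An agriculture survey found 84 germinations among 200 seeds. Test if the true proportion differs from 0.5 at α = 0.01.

p̂ = 0.42, p₀ = 0.5. z = (p̂ - p₀)/√(p₀(1-p₀)/n) = -2.263. Critical: ±2.576. Fail to reject H₀.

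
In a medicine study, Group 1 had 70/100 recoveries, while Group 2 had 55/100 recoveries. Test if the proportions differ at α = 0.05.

p̂₁ = 0.7, p̂₂ = 0.55, pooled p̂ = 0.625. z = 2.191. Critical: ±1.96. Reject H₀.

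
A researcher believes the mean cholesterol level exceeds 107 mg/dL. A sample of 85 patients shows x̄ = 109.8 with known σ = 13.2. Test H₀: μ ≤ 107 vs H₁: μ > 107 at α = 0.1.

z = 1.956. Critical value: 1.28. Reject H₀.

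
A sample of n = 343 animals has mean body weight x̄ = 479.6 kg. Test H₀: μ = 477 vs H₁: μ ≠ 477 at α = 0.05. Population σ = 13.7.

z = (x̄ - μ₀)/(σ/√n) = (479.6 - 477)/(13.7/√343) = 3.515. Critical value: ±1.96. Since |3.515| > 1.96, Reject H₀.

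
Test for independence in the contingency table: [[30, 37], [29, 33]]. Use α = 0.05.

χ² = 0.052. df = 1, critical = 3.841. Fail to reject H₀. No evidence of dependence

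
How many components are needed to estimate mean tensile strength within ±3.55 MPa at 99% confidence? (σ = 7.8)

n = (z*σ/E)² = (2.576×7.8/3.55)² = 32.03 → n = 33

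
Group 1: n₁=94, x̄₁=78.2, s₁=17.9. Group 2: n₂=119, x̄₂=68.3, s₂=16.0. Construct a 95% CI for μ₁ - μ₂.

Difference = 9.9. SE = √(17.9²/94 + 16.0²/119) = 2.358. CI = (5.28, 14.52)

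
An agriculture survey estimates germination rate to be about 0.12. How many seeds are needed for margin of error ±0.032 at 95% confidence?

n = z²p(1-p)/E² = 1.96²×0.12×0.88/0.032² = 396.2 → n = 397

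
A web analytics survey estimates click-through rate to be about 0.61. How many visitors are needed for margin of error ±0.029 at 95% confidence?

n = z²p(1-p)/E² = 1.96²×0.61×0.39/0.029² = 1086.7 → n = 1087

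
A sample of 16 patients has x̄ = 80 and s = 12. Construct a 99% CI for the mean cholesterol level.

CI = x̄ ± t*(s/√n) = 80 ± 2.947(12/√16) = (71.16, 88.84)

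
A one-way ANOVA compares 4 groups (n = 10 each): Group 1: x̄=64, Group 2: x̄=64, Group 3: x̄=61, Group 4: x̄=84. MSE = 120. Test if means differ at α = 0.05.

Grand mean = 68.25. SS_between = 3367.5, MS_between = 1122.5. F = 9.354, F_crit ≈ 2.866. Reject H₀.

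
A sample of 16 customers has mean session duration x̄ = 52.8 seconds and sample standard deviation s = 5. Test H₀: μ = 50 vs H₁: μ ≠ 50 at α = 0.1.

t = (x̄ - μ₀)/(s/√n) = (52.8 - 50)/(5/√16) = 2.24. df = 15, critical t = ±1.753. Reject H₀.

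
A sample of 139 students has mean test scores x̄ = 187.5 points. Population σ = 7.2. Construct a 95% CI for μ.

CI = x̄ ± z*(σ/√n) = 187.5 ± 1.96(7.2/√139) = 187.5 ± 1.2 = (186.3, 188.7)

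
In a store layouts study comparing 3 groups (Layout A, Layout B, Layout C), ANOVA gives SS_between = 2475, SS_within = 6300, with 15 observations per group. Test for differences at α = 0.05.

df_between = 2, df_within = 42. F = MS_between/MS_within = 1237.5/150.0 = 8.25. F_crit ≈ 3.22. Reject H₀. At least one mean differs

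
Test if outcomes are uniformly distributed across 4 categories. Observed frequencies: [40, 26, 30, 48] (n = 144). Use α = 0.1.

Expected = 36 each. χ² = Σ(O-E)²/E = 8.222. df = 3, critical value = 6.251. Reject H₀.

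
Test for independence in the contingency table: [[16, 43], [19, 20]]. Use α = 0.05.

χ² = 4.771. df = 1, critical = 3.841. Reject H₀. Variables are dependent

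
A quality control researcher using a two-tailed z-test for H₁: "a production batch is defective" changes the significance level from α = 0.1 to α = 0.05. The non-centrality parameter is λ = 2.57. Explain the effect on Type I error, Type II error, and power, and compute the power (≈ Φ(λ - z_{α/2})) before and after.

Decreasing α from 0.1 to 0.05:
• Type I error rate decreases (α is the Type I rate by definition).
• Critical value moves from z_{α/2} = 1.645 to 1.96, so power = Φ(λ - z_{α/2}) goes from Φ(2.57 - 1.645) = 0.823 to Φ(2.57 - 1.96) = 0.729.
• Type II error rate β = 1 - power therefore increases (0.177 → 0.271).
Appropriate when false positives are costly — here, scrapping a good batch — wasted material and cost for no reason.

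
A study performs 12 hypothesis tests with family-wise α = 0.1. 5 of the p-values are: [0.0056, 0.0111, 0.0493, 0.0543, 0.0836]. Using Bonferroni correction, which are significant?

Bonferroni α = 0.1/12 = 0.00833. Significant p-values: [0.0056]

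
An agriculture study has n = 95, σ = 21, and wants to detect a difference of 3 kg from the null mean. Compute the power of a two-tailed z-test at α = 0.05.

SE = σ/√n = 21/√95 = 2.155. Non-centrality λ = d/SE = 3/2.155 = 1.392. Power ≈ Φ(λ - z_{α/2}) = Φ(1.392 - 1.96) = Φ(-0.568) = 0.285.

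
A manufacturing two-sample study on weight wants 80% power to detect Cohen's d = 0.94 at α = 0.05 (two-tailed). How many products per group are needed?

z_{α/2} = 1.96, z_β = Φ⁻¹(0.8) = 0.842. For large effect (d = 0.94): n per group = 2(z_{α/2} + z_β)²/d² = 2(1.96 + 0.842)²/0.94² = 17.8 → 18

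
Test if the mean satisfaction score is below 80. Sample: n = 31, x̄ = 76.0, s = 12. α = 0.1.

t = (76.0 - 80)/(12/√31) = -1.856, df = 30. Critical t = -1.31. Reject H₀.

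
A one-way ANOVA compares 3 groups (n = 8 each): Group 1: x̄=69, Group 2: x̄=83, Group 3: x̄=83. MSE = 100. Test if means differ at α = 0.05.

Grand mean = 78.33. SS_between = 1045.33, MS_between = 522.67. F = 5.227, F_crit ≈ 3.467. Reject H₀.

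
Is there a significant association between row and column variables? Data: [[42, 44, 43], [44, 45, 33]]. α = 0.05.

χ² = 1.179. df = 2, critical = 5.991. Fail to reject H₀. No evidence of dependence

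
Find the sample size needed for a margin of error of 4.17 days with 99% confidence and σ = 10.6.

n = (z*σ/E)² = (2.576×10.6/4.17)² = 42.9 → n = 43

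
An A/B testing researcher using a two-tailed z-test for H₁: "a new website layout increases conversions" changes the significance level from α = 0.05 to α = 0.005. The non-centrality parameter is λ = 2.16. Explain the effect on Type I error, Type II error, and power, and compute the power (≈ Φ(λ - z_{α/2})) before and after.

Decreasing α from 0.05 to 0.005:
• Type I error rate decreases (α is the Type I rate by definition).
• Critical value moves from z_{α/2} = 1.96 to 2.807, so power = Φ(λ - z_{α/2}) goes from Φ(2.16 - 1.96) = 0.579 to Φ(2.16 - 2.807) = 0.259.
• Type II error rate β = 1 - power therefore increases (0.421 → 0.741).
Appropriate when false positives are costly — here, rolling out a layout that doesn't actually help — wasted engineering effort.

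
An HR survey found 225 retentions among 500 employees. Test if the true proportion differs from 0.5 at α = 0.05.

p̂ = 0.45, p₀ = 0.5. z = (p̂ - p₀)/√(p₀(1-p₀)/n) = -2.236. Critical: ±1.96. Reject H₀.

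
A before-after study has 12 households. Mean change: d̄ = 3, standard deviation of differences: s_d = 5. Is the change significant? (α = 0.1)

t = d̄/(s_d/√n) = 3/(5/√12) = 2.078. df = 11, critical t = ±1.796. Reject H₀.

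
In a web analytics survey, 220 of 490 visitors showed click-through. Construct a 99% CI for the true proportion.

p̂ = 0.449. CI = p̂ ± z*√(p̂(1-p̂)/n) = (0.391, 0.507)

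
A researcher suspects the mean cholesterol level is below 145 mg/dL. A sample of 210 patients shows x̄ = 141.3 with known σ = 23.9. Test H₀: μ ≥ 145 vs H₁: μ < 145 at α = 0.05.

z = -2.243. Critical value: -1.645. Reject H₀.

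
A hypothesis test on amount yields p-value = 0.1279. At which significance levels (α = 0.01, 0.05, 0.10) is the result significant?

p = 0.1279. Not significant at any of the given levels.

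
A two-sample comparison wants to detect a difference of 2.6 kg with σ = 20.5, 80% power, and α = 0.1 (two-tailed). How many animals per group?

n per group = 2(z_α/2 + z_β)²σ²/d² = 2×(1.645 + 0.84)²×20.5²/2.6² = 767.8 → n = 768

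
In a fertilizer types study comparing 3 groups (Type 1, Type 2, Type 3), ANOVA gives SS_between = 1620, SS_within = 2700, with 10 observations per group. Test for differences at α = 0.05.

df_between = 2, df_within = 27. F = MS_between/MS_within = 810.0/100.0 = 8.1. F_crit ≈ 3.354. Reject H₀. At least one mean differs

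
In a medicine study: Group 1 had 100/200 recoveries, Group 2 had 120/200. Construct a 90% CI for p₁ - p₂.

p̂₁ = 0.5, p̂₂ = 0.6. Difference = -0.1. CI = (-0.181, -0.019)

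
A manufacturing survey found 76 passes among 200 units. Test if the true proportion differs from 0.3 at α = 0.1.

p̂ = 0.38, p₀ = 0.3. z = (p̂ - p₀)/√(p₀(1-p₀)/n) = 2.469. Critical: ±1.645. Reject H₀.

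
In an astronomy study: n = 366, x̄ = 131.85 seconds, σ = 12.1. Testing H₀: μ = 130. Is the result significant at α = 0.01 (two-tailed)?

z = (131.85 - 130)/(12.1/√366) = 2.925. Since |z| > 2.576, significant at α = 0.01.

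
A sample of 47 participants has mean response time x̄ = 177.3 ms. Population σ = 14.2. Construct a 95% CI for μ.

CI = x̄ ± z*(σ/√n) = 177.3 ± 1.96(14.2/√47) = 177.3 ± 4.06 = (173.24, 181.36)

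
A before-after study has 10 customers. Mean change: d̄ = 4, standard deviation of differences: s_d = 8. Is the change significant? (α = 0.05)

t = d̄/(s_d/√n) = 4/(8/√10) = 1.581. df = 9, critical t = ±2.262. Fail to reject H₀.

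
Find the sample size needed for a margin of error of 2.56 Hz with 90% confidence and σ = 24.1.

n = (z*σ/E)² = (1.645×24.1/2.56)² = 239.8 → n = 240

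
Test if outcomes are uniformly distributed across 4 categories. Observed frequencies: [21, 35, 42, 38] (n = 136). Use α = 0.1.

Expected = 34 each. χ² = Σ(O-E)²/E = 7.353. df = 3, critical value = 6.251. Reject H₀.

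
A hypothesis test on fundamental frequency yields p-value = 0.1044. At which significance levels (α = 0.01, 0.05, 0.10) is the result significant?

p = 0.1044. Not significant at any of the given levels.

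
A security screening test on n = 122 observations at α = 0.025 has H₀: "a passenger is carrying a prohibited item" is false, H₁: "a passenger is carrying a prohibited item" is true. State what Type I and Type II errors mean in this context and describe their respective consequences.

Type I (false positive): concluding that a passenger is carrying a prohibited item when it is not — detaining an innocent passenger — delay and inconvenience. Type II (false negative): failing to conclude that a passenger is carrying a prohibited item when it is — letting a prohibited item through — security breach. Which is costlier depends on domain priorities and is a judgement call rather than a statistical fact.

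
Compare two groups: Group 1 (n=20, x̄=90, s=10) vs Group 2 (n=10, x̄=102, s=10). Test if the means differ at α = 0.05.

Pooled sp = 10.0. t = -3.098, df = 28. Critical t = ±2.048. Reject H₀.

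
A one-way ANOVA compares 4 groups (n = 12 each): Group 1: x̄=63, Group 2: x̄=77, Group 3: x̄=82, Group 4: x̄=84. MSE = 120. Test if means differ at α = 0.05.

Grand mean = 76.5. SS_between = 3228.0, MS_between = 1076.0. F = 8.967, F_crit ≈ 2.816. Reject H₀.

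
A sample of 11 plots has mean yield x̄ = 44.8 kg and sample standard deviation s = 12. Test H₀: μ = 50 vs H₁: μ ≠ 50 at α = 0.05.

t = (x̄ - μ₀)/(s/√n) = (44.8 - 50)/(12/√11) = -1.437. df = 10, critical t = ±2.228. Fail to reject H₀.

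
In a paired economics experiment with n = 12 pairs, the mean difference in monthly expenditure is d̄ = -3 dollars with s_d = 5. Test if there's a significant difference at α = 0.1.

t = d̄/(s_d/√n) = -3/(5/√12) = -2.078. df = 11, critical t = ±1.796. Reject H₀.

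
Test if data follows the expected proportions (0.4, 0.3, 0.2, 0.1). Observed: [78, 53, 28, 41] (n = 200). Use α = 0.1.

Expected: [80.0, 60.0, 40.0, 20.0]. χ² = 26.517. df = 3, critical = 6.251. Reject H₀.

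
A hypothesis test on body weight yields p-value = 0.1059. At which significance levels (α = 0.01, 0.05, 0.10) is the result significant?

p = 0.1059. Not significant at any of the given levels.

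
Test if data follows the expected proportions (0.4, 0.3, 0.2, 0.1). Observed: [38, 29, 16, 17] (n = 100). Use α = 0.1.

Expected: [40.0, 30.0, 20.0, 10.0]. χ² = 5.833. df = 3, critical = 6.251. Fail to reject H₀.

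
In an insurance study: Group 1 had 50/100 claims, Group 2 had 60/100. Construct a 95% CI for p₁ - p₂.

p̂₁ = 0.5, p̂₂ = 0.6. Difference = -0.1. CI = (-0.237, 0.037)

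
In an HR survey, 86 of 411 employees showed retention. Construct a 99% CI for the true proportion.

p̂ = 0.209. CI = p̂ ± z*√(p̂(1-p̂)/n) = (0.158, 0.261)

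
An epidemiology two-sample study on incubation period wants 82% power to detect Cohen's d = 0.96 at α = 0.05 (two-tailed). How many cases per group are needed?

z_{α/2} = 1.96, z_β = Φ⁻¹(0.82) = 0.915. For large effect (d = 0.96): n per group = 2(z_{α/2} + z_β)²/d² = 2(1.96 + 0.915)²/0.96² = 17.9 → 18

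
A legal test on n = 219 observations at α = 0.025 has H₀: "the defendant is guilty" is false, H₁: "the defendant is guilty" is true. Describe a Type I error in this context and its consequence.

Type I error: rejecting H₀ when it is true — concluding that the defendant is guilty when in fact it is not. Consequence: convicting an innocent person.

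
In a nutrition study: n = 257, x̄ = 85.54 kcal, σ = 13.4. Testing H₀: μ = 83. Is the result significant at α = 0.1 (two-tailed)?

z = (85.54 - 83)/(13.4/√257) = 3.039. Since |z| > 1.645, significant at α = 0.1.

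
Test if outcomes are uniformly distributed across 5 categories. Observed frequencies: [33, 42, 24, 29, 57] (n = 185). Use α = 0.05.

Expected = 37 each. χ² = Σ(O-E)²/E = 18.216. df = 4, critical value = 9.488. Reject H₀.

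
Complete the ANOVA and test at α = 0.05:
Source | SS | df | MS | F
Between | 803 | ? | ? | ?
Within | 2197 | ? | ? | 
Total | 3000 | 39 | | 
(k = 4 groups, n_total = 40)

df_between = 3, df_within = 36. MS_between = 267.67, MS_within = 61.03. F = 4.386, F_crit ≈ 2.866. Reject H₀.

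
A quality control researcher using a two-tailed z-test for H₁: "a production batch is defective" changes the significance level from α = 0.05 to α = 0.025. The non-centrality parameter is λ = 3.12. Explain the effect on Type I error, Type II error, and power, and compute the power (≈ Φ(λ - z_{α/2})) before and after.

Decreasing α from 0.05 to 0.025:
• Type I error rate decreases (α is the Type I rate by definition).
• Critical value moves from z_{α/2} = 1.96 to 2.241, so power = Φ(λ - z_{α/2}) goes from Φ(3.12 - 1.96) = 0.877 to Φ(3.12 - 2.241) = 0.81.
• Type II error rate β = 1 - power therefore increases (0.123 → 0.19).
Appropriate when false positives are costly — here, scrapping a good batch — wasted material and cost for no reason.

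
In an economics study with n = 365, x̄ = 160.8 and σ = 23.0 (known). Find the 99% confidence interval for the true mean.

CI = x̄ ± z*(σ/√n) = 160.8 ± 2.576(23.0/√365) = 160.8 ± 3.1 = (157.7, 163.9)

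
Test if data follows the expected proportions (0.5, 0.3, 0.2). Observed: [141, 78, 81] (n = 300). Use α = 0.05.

Expected: [150.0, 90.0, 60.0]. χ² = 9.49. df = 2, critical = 5.991. Reject H₀.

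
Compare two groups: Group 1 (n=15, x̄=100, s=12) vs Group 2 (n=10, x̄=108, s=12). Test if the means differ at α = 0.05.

Pooled sp = 12.0. t = -1.633, df = 23. Critical t = ±2.069. Fail to reject H₀.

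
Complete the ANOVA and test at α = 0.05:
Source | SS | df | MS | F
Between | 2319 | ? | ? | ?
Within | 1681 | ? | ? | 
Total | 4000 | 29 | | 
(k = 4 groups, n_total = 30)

df_between = 3, df_within = 26. MS_between = 773.0, MS_within = 64.65. F = 11.956, F_crit ≈ 2.975. Reject H₀.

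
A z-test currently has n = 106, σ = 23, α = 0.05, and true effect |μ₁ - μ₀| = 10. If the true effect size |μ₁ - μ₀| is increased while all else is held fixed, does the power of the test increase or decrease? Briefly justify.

Power increases: a larger true effect increases the non-centrality λ = |μ₁ - μ₀|/(σ/√n).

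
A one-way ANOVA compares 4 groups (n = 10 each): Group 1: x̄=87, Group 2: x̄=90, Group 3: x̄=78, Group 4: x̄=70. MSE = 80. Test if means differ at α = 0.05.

Grand mean = 81.25. SS_between = 2467.5, MS_between = 822.5. F = 10.281, F_crit ≈ 2.866. Reject H₀.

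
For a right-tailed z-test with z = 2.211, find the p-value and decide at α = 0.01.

p = P(Z > 2.211) = 1 - Φ(2.211) ≈ 0.0135. Since p ≥ 0.01, fail to reject H₀ (not significant) at α = 0.01.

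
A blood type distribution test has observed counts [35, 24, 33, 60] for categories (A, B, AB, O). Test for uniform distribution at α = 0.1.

Expected = 38 each. χ² = Σ(O-E)²/E = 18.789. df = 3, critical value = 6.251. Reject H₀.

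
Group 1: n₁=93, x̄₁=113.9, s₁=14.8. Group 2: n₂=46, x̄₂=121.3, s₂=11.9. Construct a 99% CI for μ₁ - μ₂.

Difference = -7.4. SE = √(14.8²/93 + 11.9²/46) = 2.331. CI = (-13.4, -1.4)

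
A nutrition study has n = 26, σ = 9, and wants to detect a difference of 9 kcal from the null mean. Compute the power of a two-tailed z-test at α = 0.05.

SE = σ/√n = 9/√26 = 1.765. Non-centrality λ = d/SE = 9/1.765 = 5.099. Power ≈ Φ(λ - z_{α/2}) = Φ(5.099 - 1.96) = Φ(3.139) = 0.999.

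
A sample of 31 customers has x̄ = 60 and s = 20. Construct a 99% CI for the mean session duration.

CI = x̄ ± t*(s/√n) = 60 ± 2.75(20/√31) = (50.12, 69.88)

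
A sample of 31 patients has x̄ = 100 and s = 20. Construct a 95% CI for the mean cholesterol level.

CI = x̄ ± t*(s/√n) = 100 ± 2.042(20/√31) = (92.66, 107.34)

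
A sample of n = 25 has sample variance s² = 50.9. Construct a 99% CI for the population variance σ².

df = 24. χ²_{0.005} = 45.559, χ²_{0.995} = 9.886. CI for σ² = ((n-1)s²/χ²_{α/2}, (n-1)s²/χ²_{1-α/2}) = (24·50.9/45.559, 24·50.9/9.886) = (26.81, 123.57)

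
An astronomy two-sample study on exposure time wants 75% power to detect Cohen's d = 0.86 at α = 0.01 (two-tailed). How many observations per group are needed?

z_{α/2} = 2.576, z_β = Φ⁻¹(0.75) = 0.674. For large effect (d = 0.86): n per group = 2(z_{α/2} + z_β)²/d² = 2(2.576 + 0.674)²/0.86² = 28.6 → 29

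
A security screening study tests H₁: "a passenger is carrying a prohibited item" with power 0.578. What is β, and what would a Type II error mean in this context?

β = 1 - power = 1 - 0.578 = 0.422. A Type II error is failing to reject H₀ when H₀ is false (false negative) — here, failing to conclude that a passenger is carrying a prohibited item when in fact it is true. Consequence: letting a prohibited item through — security breach.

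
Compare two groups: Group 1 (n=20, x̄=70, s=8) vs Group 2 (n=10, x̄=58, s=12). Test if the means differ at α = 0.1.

Pooled sp = 9.47. t = 3.271, df = 28. Critical t = ±1.701. Reject H₀.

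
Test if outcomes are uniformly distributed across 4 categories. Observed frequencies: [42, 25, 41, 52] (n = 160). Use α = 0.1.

Expected = 40 each. χ² = Σ(O-E)²/E = 9.35. df = 3, critical value = 6.251. Reject H₀.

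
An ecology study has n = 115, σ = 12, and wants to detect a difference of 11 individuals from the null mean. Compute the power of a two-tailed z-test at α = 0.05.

SE = σ/√n = 12/√115 = 1.119. Non-centrality λ = d/SE = 11/1.119 = 9.83. Power ≈ Φ(λ - z_{α/2}) = Φ(9.83 - 1.96) = Φ(7.87) = 1.0.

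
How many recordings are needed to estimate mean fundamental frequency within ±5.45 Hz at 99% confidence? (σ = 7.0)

n = (z*σ/E)² = (2.576×7.0/5.45)² = 10.9 → n = 11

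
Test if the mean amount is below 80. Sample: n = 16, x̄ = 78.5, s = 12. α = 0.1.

t = (78.5 - 80)/(12/√16) = -0.5, df = 15. Critical t = -1.341. Fail to reject H₀.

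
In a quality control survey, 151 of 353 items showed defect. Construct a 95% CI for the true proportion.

p̂ = 0.428. CI = p̂ ± z*√(p̂(1-p̂)/n) = (0.376, 0.479)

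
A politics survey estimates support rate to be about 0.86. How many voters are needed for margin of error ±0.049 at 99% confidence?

n = z²p(1-p)/E² = 2.576²×0.86×0.14/0.049² = 332.8 → n = 333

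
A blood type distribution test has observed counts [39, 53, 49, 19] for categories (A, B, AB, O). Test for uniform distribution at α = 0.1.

Expected = 40 each. χ² = Σ(O-E)²/E = 17.3. df = 3, critical value = 6.251. Reject H₀.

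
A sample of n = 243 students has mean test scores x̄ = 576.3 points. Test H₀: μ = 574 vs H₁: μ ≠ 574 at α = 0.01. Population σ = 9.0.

z = (x̄ - μ₀)/(σ/√n) = (576.3 - 574)/(9.0/√243) = 3.984. Critical value: ±2.576. Since |3.984| > 2.576, Reject H₀.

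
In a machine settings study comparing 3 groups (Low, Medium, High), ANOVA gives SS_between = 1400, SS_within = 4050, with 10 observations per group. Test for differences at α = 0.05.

df_between = 2, df_within = 27. F = MS_between/MS_within = 700.0/150.0 = 4.667. F_crit ≈ 3.354. Reject H₀. At least one mean differs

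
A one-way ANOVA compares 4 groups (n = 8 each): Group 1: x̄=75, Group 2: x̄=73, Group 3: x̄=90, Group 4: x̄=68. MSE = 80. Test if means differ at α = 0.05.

Grand mean = 76.5. SS_between = 2152.0, MS_between = 717.33. F = 8.967, F_crit ≈ 2.947. Reject H₀.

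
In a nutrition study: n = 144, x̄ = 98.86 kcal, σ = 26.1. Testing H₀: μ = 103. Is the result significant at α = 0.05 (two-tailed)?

z = (98.86 - 103)/(26.1/√144) = -1.903. Since |z| ≤ 1.96, not significant at α = 0.05.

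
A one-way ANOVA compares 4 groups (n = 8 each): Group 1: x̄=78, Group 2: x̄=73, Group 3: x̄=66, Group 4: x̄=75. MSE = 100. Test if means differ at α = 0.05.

Grand mean = 73.0. SS_between = 624.0, MS_between = 208.0. F = 2.08, F_crit ≈ 2.947. Fail to reject H₀.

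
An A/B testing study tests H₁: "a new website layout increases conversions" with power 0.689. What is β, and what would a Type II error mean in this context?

β = 1 - power = 1 - 0.689 = 0.311. A Type II error is failing to reject H₀ when H₀ is false (false negative) — here, failing to conclude that a new website layout increases conversions when in fact it is true. Consequence: discarding a layout that would have improved conversions — lost revenue.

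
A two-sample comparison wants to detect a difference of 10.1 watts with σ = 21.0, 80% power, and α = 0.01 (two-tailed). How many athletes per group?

n per group = 2(z_α/2 + z_β)²σ²/d² = 2×(2.576 + 0.84)²×21.0²/10.1² = 100.9 → n = 101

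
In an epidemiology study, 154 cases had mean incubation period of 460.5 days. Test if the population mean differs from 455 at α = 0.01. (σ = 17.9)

z = (x̄ - μ₀)/(σ/√n) = (460.5 - 455)/(17.9/√154) = 3.813. Critical value: ±2.576. Since |3.813| > 2.576, Reject H₀.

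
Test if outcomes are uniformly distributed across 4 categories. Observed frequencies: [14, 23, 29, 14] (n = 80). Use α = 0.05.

Expected = 20 each. χ² = Σ(O-E)²/E = 8.1. df = 3, critical value = 7.815. Reject H₀.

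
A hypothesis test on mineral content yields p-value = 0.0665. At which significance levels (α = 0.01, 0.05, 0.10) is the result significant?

p = 0.0665. Significant at: α = 0.1.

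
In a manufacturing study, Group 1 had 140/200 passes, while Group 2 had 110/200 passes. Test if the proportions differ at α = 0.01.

p̂₁ = 0.7, p̂₂ = 0.55, pooled p̂ = 0.625. z = 3.098. Critical: ±2.576. Reject H₀.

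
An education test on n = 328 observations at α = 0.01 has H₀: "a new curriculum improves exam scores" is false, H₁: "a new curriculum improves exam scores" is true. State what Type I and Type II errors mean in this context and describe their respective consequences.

Type I (false positive): concluding that a new curriculum improves exam scores when it is not — adopting a curriculum that gives no real benefit — disruption for nothing. Type II (false negative): failing to conclude that a new curriculum improves exam scores when it is — keeping the old curriculum when the new one would have helped students. Which is costlier depends on domain priorities and is a judgement call rather than a statistical fact.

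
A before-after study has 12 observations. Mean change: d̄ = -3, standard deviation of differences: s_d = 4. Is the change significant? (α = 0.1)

t = d̄/(s_d/√n) = -3/(4/√12) = -2.598. df = 11, critical t = ±1.796. Reject H₀.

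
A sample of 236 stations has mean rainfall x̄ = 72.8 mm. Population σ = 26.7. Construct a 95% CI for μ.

CI = x̄ ± z*(σ/√n) = 72.8 ± 1.96(26.7/√236) = 72.8 ± 3.41 = (69.39, 76.21)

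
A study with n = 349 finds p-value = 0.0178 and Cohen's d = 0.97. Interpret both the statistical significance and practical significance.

Statistically significant (p = 0.0178 < 0.05). Cohen's d = 0.97 indicates a large effect size. Both statistical and practical significance should be considered.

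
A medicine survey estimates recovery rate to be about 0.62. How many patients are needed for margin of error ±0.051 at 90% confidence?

n = z²p(1-p)/E² = 1.645²×0.62×0.38/0.051² = 245.1 → n = 246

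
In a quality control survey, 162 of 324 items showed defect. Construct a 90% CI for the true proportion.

p̂ = 0.5. CI = p̂ ± z*√(p̂(1-p̂)/n) = (0.454, 0.546)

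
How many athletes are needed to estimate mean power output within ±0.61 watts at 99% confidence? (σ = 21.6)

n = (z*σ/E)² = (2.576×21.6/0.61)² = 8320.3 → n = 8321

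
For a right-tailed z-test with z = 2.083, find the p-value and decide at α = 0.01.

p = P(Z > 2.083) = 1 - Φ(2.083) ≈ 0.0186. Since p ≥ 0.01, fail to reject H₀ (not significant) at α = 0.01.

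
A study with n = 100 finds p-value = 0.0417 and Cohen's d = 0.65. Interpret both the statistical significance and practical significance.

Statistically significant (p = 0.0417 < 0.05). Cohen's d = 0.65 indicates a medium effect size. Both statistical and practical significance should be considered.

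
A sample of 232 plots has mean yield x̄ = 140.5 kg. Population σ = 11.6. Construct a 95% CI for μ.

CI = x̄ ± z*(σ/√n) = 140.5 ± 1.96(11.6/√232) = 140.5 ± 1.49 = (139.01, 141.99)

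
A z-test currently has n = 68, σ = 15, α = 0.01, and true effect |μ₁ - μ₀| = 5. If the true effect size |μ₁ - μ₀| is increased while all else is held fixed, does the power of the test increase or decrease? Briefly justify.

Power increases: a larger true effect increases the non-centrality λ = |μ₁ - μ₀|/(σ/√n).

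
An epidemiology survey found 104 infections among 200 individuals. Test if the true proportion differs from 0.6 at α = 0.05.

p̂ = 0.52, p₀ = 0.6. z = (p̂ - p₀)/√(p₀(1-p₀)/n) = -2.309. Critical: ±1.96. Reject H₀.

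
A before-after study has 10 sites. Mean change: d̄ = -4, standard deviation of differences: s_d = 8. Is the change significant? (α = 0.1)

t = d̄/(s_d/√n) = -4/(8/√10) = -1.581. df = 9, critical t = ±1.833. Fail to reject H₀.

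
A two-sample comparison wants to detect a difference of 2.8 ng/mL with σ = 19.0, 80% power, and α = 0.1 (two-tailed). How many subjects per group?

n per group = 2(z_α/2 + z_β)²σ²/d² = 2×(1.645 + 0.84)²×19.0²/2.8² = 568.7 → n = 569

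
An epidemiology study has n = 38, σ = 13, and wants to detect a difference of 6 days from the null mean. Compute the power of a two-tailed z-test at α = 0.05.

SE = σ/√n = 13/√38 = 2.109. Non-centrality λ = d/SE = 6/2.109 = 2.845. Power ≈ Φ(λ - z_{α/2}) = Φ(2.845 - 1.96) = Φ(0.885) = 0.812.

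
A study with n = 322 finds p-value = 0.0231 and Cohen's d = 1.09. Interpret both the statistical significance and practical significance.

Statistically significant (p = 0.0231 < 0.05). Cohen's d = 1.09 indicates a large effect size. Both statistical and practical significance should be considered.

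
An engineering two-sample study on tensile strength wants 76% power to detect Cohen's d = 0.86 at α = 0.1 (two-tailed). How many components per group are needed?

z_{α/2} = 1.645, z_β = Φ⁻¹(0.76) = 0.706. For large effect (d = 0.86): n per group = 2(z_{α/2} + z_β)²/d² = 2(1.645 + 0.706)²/0.86² = 14.9 → 15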